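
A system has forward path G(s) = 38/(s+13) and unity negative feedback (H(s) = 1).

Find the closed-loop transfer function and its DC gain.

T(s) = G/(1+GH) = [38/(s+13)] / [1 + 38/(s+13)] = 38/(s+13+38) = 38/(s+51). DC gain = 38/51 = 0.7451.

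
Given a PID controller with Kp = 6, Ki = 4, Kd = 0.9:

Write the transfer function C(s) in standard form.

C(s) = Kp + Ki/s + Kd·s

Substituting values: C(s) = 6 + 4/s + 0.9s = (0.9s² + 6s + 4)/s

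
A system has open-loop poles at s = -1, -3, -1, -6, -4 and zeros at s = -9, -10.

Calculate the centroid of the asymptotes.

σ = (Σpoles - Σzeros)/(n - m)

σ = (Σpoles - Σzeros)/(n - m) = (-15 - (-19))/(5 - 2) = 4/3 = 1.33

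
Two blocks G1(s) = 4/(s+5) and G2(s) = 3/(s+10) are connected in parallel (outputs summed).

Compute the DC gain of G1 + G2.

Parallel: G_eq = G1 + G2. DC gain = G1(0) + G2(0) = 4/5 + 3/10 = 0.8 + 0.3 = 1.1.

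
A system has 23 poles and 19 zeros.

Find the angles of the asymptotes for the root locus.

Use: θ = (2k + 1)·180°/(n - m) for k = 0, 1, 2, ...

n - m = 23 - 19 = 4. Angles: θk = (2k + 1)·180°/4 = 45°, 135°, 225°, 315°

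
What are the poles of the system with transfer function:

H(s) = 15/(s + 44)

Pole is where denominator = 0: s + 44 = 0, so s = -44.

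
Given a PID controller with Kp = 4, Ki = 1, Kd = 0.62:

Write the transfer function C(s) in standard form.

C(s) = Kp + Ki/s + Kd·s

Substituting values: C(s) = 4 + 1/s + 0.62s = (0.62s² + 4s + 1)/s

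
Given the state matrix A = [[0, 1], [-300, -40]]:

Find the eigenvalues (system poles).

det(A - λI) = λ² - (-40)λ + 300 = (λ - (-30))(λ - (-10)). Eigenvalues: -30, -10.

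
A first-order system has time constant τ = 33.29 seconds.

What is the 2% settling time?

For first-order system, 2% settling time ≈ 4τ = 4 × 33.29 = 133.16 s.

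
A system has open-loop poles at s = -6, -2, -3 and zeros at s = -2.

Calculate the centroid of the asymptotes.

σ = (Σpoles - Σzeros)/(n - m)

σ = (Σpoles - Σzeros)/(n - m) = (-11 - (-2))/(3 - 1) = -9/2 = -4.5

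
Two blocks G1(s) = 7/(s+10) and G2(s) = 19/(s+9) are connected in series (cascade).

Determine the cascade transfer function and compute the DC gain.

Series: multiply transfer functions. G_eq = 7/(s+10) × 19/(s+9) = 133/((s+10)(s+9)). DC gain = 133/(10×9) = 1.4778.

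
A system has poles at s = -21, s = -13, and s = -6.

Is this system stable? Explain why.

All poles are in the left half-plane. System is stable.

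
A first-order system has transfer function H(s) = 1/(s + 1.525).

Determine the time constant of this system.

For H(s) = 1/(s + 1/τ), the pole is at -1/τ = -1.525, so τ = 1/1.525 = 0.6557 s.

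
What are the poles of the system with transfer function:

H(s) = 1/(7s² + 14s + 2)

Discriminant = 14² - 4×7×2 = 196 - 56 = 140 > 0, so two distinct real poles. Using quadratic formula: s = (-14 ± √140)/(2×7) = (-14 ± √140)/14, with √140 ≈ 11.8322. s₁ ≈ -0.1548, s₂ ≈ -1.8452. Poles: s₁ = -0.1548, s₂ = -1.8452.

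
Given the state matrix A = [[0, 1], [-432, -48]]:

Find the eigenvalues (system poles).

det(A - λI) = λ² - (-48)λ + 432 = (λ - (-12))(λ - (-36)). Eigenvalues: -12, -36.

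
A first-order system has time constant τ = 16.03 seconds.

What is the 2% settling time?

For first-order system, 2% settling time ≈ 4τ = 4 × 16.03 = 64.12 s.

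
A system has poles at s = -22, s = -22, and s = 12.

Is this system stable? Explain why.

Pole(s) at s = 12 are not in the left half-plane. System is unstable.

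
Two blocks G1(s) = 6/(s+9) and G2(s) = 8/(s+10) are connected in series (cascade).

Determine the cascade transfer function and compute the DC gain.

Series: multiply transfer functions. G_eq = 6/(s+9) × 8/(s+10) = 48/((s+9)(s+10)). DC gain = 48/(9×10) = 0.5333.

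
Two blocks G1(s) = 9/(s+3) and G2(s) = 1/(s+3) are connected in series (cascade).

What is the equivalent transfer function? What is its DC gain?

Series: multiply transfer functions. G_eq = 9/(s+3) × 1/(s+3) = 9/((s+3)(s+3)). DC gain = 9/(3×3) = 1.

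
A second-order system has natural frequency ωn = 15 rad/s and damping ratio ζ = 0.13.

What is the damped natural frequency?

ωd = ωn√(1 - ζ²) = 15√(1 - 0.13²) = 14.87 rad/s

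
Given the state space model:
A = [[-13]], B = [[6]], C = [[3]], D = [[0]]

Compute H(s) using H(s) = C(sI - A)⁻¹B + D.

(sI - A)⁻¹ = 1/(s + 13). H(s) = 3 × 6/(s + 13) + 0 = 18/(s + 13).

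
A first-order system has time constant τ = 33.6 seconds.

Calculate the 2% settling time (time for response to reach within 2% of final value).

For first-order system, 2% settling time ≈ 4τ = 4 × 33.6 = 134.4 s.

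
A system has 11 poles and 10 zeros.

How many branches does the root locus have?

Root locus has n branches where n = number of poles = 11.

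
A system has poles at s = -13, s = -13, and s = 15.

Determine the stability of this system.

Pole(s) at s = 15 are not in the left half-plane. System is unstable.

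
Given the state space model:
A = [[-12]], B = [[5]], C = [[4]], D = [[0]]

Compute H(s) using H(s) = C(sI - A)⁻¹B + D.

(sI - A)⁻¹ = 1/(s + 12). H(s) = 4 × 5/(s + 12) + 0 = 20/(s + 12).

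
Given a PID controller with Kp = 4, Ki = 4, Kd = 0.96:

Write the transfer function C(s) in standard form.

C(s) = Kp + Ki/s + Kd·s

Substituting values: C(s) = 4 + 4/s + 0.96s = (0.96s² + 4s + 4)/s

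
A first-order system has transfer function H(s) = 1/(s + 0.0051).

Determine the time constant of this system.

For H(s) = 1/(s + 1/τ), the pole is at -1/τ = -0.0051, so τ = 1/0.0051 = 196.1 s.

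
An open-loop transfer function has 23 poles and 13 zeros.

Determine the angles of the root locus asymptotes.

n - m = 23 - 13 = 10. Angles: θk = (2k + 1)·180°/10 = 18°, 54°, 90°, 126°, 162°, 198°, 234°, 270°, 306°, 342°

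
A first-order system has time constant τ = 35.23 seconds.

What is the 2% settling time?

For first-order system, 2% settling time ≈ 4τ = 4 × 35.23 = 140.92 s.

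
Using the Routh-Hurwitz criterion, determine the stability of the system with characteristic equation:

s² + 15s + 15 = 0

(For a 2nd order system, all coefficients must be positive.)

Coefficients: 1, 15, 15. All positive, so system is stable.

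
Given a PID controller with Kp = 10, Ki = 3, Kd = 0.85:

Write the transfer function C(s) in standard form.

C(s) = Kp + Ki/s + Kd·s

Substituting values: C(s) = 10 + 3/s + 0.85s = (0.85s² + 10s + 3)/s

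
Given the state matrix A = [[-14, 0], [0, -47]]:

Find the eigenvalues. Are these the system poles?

For diagonal matrix, eigenvalues are diagonal entries: λ₁ = -14, λ₂ = -47. Eigenvalues of A = system poles.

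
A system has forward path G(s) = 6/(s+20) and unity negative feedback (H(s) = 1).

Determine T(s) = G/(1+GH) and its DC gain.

T(s) = G/(1+GH) = [6/(s+20)] / [1 + 6/(s+20)] = 6/(s+20+6) = 6/(s+26). DC gain = 6/26 = 0.2308.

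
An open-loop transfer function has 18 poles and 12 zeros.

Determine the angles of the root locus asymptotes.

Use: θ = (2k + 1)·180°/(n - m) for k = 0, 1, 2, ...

n - m = 18 - 12 = 6. Angles: θk = (2k + 1)·180°/6 = 30°, 90°, 150°, 210°, 270°, 330°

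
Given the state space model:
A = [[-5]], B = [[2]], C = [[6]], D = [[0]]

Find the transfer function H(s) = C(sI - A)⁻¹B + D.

(sI - A)⁻¹ = 1/(s + 5). H(s) = 6 × 2/(s + 5) + 0 = 12/(s + 5).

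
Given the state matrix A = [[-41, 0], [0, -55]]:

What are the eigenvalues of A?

For diagonal matrix, eigenvalues are diagonal entries: λ₁ = -41, λ₂ = -55.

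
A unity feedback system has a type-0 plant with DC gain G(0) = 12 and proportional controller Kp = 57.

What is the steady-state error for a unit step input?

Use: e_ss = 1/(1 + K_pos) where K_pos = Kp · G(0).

K_pos = Kp · G(0) = 57 × 12 = 684. e_ss = 1/(1 + 684) = 0.0015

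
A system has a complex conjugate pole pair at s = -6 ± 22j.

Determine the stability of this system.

Real part of poles is -6 (< 0, left half-plane). Stable.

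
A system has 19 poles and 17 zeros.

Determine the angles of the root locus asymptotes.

n - m = 19 - 17 = 2. Angles: θk = (2k + 1)·180°/2 = 90°, 270°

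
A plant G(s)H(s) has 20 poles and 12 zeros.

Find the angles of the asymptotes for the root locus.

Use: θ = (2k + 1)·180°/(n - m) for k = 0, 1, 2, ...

n - m = 20 - 12 = 8. Angles: θk = (2k + 1)·180°/8 = 22.5°, 67.5°, 112.5°, 157.5°, 202.5°, 247.5°, 292.5°, 337.5°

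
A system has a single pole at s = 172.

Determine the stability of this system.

Pole at s = 172 is in the right half-plane. Unstable.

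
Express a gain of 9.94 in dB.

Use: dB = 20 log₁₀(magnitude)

dB = 20 log₁₀(9.94) = 19.9 dB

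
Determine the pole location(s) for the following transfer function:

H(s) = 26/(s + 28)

Pole is where denominator = 0: s + 28 = 0, so s = -28.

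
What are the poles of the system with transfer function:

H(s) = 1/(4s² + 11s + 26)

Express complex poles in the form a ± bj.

Discriminant = 11² - 4×4×26 = 121 - 416 = -295 < 0, so the poles are a complex conjugate pair s = (-11 ± j√295)/(2×4). Real part = -11/(2×4) = -11/8 = -1.375; imaginary part = ±√295/(2×4) ≈ 2.1469. Poles: s = -1.375 ± 2.1469j.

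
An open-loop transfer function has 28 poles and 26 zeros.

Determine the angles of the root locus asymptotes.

n - m = 28 - 26 = 2. Angles: θk = (2k + 1)·180°/2 = 90°, 270°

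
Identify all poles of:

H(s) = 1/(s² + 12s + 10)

Discriminant = 12² - 4×1×10 = 144 - 40 = 104 > 0, so two distinct real poles. Using quadratic formula: s = (-12 ± √104)/(2×1) = (-12 ± √104)/2, with √104 ≈ 10.1980. s₁ ≈ -0.9010, s₂ ≈ -11.0990. Poles: s₁ = -0.9010, s₂ = -11.0990.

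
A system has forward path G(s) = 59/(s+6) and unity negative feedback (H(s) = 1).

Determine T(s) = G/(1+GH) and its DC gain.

T(s) = G/(1+GH) = [59/(s+6)] / [1 + 59/(s+6)] = 59/(s+6+59) = 59/(s+65). DC gain = 59/65 = 0.9077.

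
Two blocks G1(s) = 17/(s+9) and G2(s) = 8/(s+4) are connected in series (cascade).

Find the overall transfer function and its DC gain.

Series: multiply transfer functions. G_eq = 17/(s+9) × 8/(s+4) = 136/((s+9)(s+4)). DC gain = 136/(9×4) = 3.7778.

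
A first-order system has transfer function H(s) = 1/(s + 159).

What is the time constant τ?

For H(s) = 1/(s + 1/τ), the pole is at -1/τ = -159, so τ = 1/159 = 0.0063 s.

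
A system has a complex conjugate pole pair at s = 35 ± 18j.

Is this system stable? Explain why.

Real part of poles is 35 (> 0, right half-plane). Unstable.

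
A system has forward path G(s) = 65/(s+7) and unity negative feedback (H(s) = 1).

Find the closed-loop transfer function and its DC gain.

T(s) = G/(1+GH) = [65/(s+7)] / [1 + 65/(s+7)] = 65/(s+7+65) = 65/(s+72). DC gain = 65/72 = 0.9028.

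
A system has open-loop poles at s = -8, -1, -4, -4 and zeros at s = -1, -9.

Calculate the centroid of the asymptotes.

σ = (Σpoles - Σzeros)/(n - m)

σ = (Σpoles - Σzeros)/(n - m) = (-17 - (-10))/(4 - 2) = -7/2 = -3.5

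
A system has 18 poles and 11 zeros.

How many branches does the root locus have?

Root locus has n branches where n = number of poles = 18.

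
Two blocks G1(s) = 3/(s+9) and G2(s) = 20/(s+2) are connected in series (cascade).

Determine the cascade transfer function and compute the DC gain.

Series: multiply transfer functions. G_eq = 3/(s+9) × 20/(s+2) = 60/((s+9)(s+2)). DC gain = 60/(9×2) = 3.3333.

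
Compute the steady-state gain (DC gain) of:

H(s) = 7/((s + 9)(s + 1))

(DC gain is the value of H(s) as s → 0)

DC gain = H(0) = 7/(9 × 1) = 7/9 = 0.7778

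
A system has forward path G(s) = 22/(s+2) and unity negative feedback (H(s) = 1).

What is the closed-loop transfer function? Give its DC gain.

T(s) = G/(1+GH) = [22/(s+2)] / [1 + 22/(s+2)] = 22/(s+2+22) = 22/(s+24). DC gain = 22/24 = 0.9167.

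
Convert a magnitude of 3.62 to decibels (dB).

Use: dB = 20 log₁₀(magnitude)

dB = 20 log₁₀(3.62) = 11.2 dB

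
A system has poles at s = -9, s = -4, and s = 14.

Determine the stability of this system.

Pole(s) at s = 14 are not in the left half-plane. System is unstable.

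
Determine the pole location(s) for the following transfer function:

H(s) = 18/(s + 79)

Pole is where denominator = 0: s + 79 = 0, so s = -79.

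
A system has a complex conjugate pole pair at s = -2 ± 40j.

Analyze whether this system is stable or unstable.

Real part of poles is -2 (< 0, left half-plane). Stable.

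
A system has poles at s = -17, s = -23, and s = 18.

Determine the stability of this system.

Pole(s) at s = 18 are not in the left half-plane. System is unstable.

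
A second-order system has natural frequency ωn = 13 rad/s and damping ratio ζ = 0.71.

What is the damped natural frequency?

ωd = ωn√(1 - ζ²) = 13√(1 - 0.71²) = 9.15 rad/s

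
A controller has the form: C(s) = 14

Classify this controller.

This is a Proportional (P) controller.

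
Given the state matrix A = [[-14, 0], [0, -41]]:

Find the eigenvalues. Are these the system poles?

For diagonal matrix, eigenvalues are diagonal entries: λ₁ = -14, λ₂ = -41. Eigenvalues of A = system poles.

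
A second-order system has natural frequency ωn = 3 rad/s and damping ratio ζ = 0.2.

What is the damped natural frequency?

ωd = ωn√(1 - ζ²) = 3√(1 - 0.2²) = 2.94 rad/s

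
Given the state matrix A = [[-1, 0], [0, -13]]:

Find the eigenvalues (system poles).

For diagonal matrix, eigenvalues are diagonal entries: λ₁ = -1, λ₂ = -13.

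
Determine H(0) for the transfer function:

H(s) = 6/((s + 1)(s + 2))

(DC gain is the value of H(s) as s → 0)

DC gain = H(0) = 6/(1 × 2) = 6/2 = 3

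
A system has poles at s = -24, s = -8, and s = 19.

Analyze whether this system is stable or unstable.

Pole(s) at s = 19 are not in the left half-plane. System is unstable.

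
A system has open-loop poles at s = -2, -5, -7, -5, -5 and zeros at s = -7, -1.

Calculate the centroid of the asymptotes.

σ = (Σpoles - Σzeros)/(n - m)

σ = (Σpoles - Σzeros)/(n - m) = (-24 - (-8))/(5 - 2) = -16/3 = -5.33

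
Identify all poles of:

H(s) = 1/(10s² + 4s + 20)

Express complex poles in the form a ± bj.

Discriminant = 4² - 4×10×20 = 16 - 800 = -784 < 0, so the poles are a complex conjugate pair s = (-4 ± j√784)/(2×10). Real part = -4/(2×10) = -4/20 = -0.2; imaginary part = ±√784/(2×10) = 28/20 = 1.4. Poles: s = -0.2 ± 1.4j.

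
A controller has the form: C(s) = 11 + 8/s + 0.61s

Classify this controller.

This is a Proportional-Integral-Derivative (PID) controller.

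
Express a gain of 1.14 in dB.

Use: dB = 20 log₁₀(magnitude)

dB = 20 log₁₀(1.14) = 1.1 dB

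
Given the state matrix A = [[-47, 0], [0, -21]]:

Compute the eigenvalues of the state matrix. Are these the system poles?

For diagonal matrix, eigenvalues are diagonal entries: λ₁ = -47, λ₂ = -21. Eigenvalues of A = system poles.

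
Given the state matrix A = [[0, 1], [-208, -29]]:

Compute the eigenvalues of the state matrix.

det(A - λI) = λ² - (-29)λ + 208 = (λ - (-13))(λ - (-16)). Eigenvalues: -13, -16.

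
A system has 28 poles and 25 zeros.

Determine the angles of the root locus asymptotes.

n - m = 28 - 25 = 3. Angles: θk = (2k + 1)·180°/3 = 60°, 180°, 300°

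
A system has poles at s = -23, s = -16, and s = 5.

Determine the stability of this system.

Pole(s) at s = 5 are not in the left half-plane. System is unstable.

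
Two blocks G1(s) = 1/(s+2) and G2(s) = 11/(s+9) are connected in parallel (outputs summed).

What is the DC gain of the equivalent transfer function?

Parallel: G_eq = G1 + G2. DC gain = G1(0) + G2(0) = 1/2 + 11/9 = 0.5 + 1.2222 = 1.7222.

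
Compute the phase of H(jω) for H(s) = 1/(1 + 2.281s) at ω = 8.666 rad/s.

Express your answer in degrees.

Phase = -arctan(ωτ) = -arctan(8.666 × 2.281) = -87.1°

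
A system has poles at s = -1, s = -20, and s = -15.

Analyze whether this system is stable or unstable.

All poles are in the left half-plane. System is stable.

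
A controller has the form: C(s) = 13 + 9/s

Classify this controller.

This is a Proportional-Integral (PI) controller.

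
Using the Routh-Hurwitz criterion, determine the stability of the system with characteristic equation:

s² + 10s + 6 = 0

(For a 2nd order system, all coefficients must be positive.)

Coefficients: 1, 10, 6. All positive, so system is stable.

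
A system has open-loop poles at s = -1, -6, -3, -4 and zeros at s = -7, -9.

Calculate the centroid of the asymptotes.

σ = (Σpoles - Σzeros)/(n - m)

σ = (Σpoles - Σzeros)/(n - m) = (-14 - (-16))/(4 - 2) = 2/2 = 1.0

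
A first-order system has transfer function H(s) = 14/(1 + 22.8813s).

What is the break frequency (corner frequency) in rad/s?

Corner frequency = 1/τ = 1/22.8813 = 0.044 rad/s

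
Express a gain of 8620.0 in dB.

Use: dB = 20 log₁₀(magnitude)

dB = 20 log₁₀(8620.0) = 78.7 dB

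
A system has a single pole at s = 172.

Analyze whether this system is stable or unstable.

Pole at s = 172 is in the right half-plane. Unstable.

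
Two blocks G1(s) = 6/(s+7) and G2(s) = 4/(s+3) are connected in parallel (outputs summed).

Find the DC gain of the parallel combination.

Parallel: G_eq = G1 + G2. DC gain = G1(0) + G2(0) = 6/7 + 4/3 = 0.8571 + 1.3333 = 2.1905.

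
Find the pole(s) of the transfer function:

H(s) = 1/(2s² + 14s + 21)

Discriminant = 14² - 4×2×21 = 196 - 168 = 28 > 0, so two distinct real poles. Using quadratic formula: s = (-14 ± √28)/(2×2) = (-14 ± √28)/4, with √28 ≈ 5.2915. s₁ ≈ -2.1771, s₂ ≈ -4.8229. Poles: s₁ = -2.1771, s₂ = -4.8229.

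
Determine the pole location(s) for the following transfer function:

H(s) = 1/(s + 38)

Pole is where denominator = 0: s + 38 = 0, so s = -38.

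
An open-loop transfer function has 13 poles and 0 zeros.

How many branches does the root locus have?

Root locus has n branches where n = number of poles = 13.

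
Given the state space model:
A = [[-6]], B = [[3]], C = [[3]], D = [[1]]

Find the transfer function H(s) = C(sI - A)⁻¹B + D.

(sI - A)⁻¹ = 1/(s + 6). H(s) = 3×3/(s + 6) + 1 = (s + 15)/(s + 6).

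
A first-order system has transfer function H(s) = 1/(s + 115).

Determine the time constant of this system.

For H(s) = 1/(s + 1/τ), the pole is at -1/τ = -115, so τ = 1/115 = 0.0087 s.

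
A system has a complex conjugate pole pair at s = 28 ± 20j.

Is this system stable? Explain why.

Real part of poles is 28 (> 0, right half-plane). Unstable.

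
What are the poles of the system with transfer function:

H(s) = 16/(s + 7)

Pole is where denominator = 0: s + 7 = 0, so s = -7.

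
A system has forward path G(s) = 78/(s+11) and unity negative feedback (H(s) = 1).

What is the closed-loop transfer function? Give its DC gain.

T(s) = G/(1+GH) = [78/(s+11)] / [1 + 78/(s+11)] = 78/(s+11+78) = 78/(s+89). DC gain = 78/89 = 0.8764.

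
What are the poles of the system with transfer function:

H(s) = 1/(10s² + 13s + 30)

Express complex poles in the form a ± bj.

Discriminant = 13² - 4×10×30 = 169 - 1200 = -1031 < 0, so the poles are a complex conjugate pair s = (-13 ± j√1031)/(2×10). Real part = -13/(2×10) = -13/20 = -0.65; imaginary part = ±√1031/(2×10) ≈ 1.6055. Poles: s = -0.65 ± 1.6055j.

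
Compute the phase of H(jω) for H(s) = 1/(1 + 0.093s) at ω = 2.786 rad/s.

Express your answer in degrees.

Phase = -arctan(ωτ) = -arctan(2.786 × 0.093) = -14.5°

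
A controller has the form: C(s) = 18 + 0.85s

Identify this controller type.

This is a Proportional-Derivative (PD) controller.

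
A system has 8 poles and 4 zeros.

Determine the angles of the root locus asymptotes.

n - m = 8 - 4 = 4. Angles: θk = (2k + 1)·180°/4 = 45°, 135°, 225°, 315°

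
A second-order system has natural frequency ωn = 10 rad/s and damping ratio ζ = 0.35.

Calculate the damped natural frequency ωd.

ωd = ωn√(1 - ζ²) = 10√(1 - 0.35²) = 9.37 rad/s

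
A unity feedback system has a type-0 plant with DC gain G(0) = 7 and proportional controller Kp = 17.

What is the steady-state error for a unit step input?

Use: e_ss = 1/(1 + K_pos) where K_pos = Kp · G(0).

K_pos = Kp · G(0) = 17 × 7 = 119. e_ss = 1/(1 + 119) = 0.0083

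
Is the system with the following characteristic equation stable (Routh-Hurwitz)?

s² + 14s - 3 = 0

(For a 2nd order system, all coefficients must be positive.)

Coefficients: 1, 14, -3. c=-3 not positive, so system is unstable.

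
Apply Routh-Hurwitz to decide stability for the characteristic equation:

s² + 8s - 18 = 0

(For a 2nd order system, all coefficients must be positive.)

Coefficients: 1, 8, -18. c=-18 not positive, so system is unstable.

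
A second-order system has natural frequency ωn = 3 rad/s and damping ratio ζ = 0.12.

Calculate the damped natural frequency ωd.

ωd = ωn√(1 - ζ²) = 3√(1 - 0.12²) = 2.98 rad/s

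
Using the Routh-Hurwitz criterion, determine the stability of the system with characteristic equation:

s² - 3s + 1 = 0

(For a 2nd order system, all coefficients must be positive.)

Coefficients: 1, -3, 1. b=-3 not positive, so system is unstable.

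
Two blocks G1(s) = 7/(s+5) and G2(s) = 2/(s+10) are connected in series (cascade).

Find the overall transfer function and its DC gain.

Series: multiply transfer functions. G_eq = 7/(s+5) × 2/(s+10) = 14/((s+5)(s+10)). DC gain = 14/(5×10) = 0.28.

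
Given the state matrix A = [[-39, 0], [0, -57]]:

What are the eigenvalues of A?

For diagonal matrix, eigenvalues are diagonal entries: λ₁ = -39, λ₂ = -57.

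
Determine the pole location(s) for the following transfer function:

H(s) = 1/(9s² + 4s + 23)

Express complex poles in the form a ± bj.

Discriminant = 4² - 4×9×23 = 16 - 828 = -812 < 0, so the poles are a complex conjugate pair s = (-4 ± j√812)/(2×9). Real part = -4/(2×9) = -4/18 ≈ -0.2222; imaginary part = ±√812/(2×9) ≈ 1.5831. Poles: s = -0.2222 ± 1.5831j.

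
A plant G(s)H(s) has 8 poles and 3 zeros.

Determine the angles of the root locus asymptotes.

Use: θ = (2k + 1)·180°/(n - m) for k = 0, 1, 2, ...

n - m = 8 - 3 = 5. Angles: θk = (2k + 1)·180°/5 = 36°, 108°, 180°, 252°, 324°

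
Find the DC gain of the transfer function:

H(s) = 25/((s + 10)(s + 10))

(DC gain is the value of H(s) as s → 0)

DC gain = H(0) = 25/(10 × 10) = 25/100 = 0.25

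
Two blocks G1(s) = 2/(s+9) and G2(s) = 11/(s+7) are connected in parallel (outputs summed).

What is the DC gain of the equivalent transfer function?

Parallel: G_eq = G1 + G2. DC gain = G1(0) + G2(0) = 2/9 + 11/7 = 0.2222 + 1.5714 = 1.7937.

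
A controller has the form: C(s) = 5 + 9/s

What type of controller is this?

This is a Proportional-Integral (PI) controller.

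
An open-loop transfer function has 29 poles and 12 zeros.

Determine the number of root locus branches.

Root locus has n branches where n = number of poles = 29.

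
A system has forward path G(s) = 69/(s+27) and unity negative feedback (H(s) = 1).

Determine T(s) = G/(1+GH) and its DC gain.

T(s) = G/(1+GH) = [69/(s+27)] / [1 + 69/(s+27)] = 69/(s+27+69) = 69/(s+96). DC gain = 69/96 = 0.71875.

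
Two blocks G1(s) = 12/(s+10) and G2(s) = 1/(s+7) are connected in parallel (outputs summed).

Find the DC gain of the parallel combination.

Parallel: G_eq = G1 + G2. DC gain = G1(0) + G2(0) = 12/10 + 1/7 = 1.2 + 0.1429 = 1.3429.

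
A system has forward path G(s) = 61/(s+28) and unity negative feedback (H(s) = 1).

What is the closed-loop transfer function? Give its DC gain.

T(s) = G/(1+GH) = [61/(s+28)] / [1 + 61/(s+28)] = 61/(s+28+61) = 61/(s+89). DC gain = 61/89 = 0.6854.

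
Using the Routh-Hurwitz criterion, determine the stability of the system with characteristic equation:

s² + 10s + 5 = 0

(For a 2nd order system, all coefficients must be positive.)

Coefficients: 1, 10, 5. All positive, so system is stable.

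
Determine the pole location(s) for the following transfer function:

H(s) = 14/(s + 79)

Pole is where denominator = 0: s + 79 = 0, so s = -79.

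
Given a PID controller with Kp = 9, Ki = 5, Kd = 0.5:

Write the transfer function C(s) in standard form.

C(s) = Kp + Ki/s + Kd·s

Substituting values: C(s) = 9 + 5/s + 0.5s = (0.5s² + 9s + 5)/s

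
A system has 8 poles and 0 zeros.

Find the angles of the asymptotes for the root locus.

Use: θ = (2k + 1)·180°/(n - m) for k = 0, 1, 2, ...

n - m = 8 - 0 = 8. Angles: θk = (2k + 1)·180°/8 = 22.5°, 67.5°, 112.5°, 157.5°, 202.5°, 247.5°, 292.5°, 337.5°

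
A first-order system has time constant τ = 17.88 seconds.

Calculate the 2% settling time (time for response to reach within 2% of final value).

For first-order system, 2% settling time ≈ 4τ = 4 × 17.88 = 71.52 s.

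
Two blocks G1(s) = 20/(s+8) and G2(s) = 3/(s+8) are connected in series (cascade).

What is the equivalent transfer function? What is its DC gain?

Series: multiply transfer functions. G_eq = 20/(s+8) × 3/(s+8) = 60/((s+8)(s+8)). DC gain = 60/(8×8) = 0.9375.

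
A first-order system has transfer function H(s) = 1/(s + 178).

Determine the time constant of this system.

For H(s) = 1/(s + 1/τ), the pole is at -1/τ = -178, so τ = 1/178 = 0.0056 s.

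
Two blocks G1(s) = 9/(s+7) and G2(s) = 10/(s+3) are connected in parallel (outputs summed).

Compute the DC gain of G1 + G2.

Parallel: G_eq = G1 + G2. DC gain = G1(0) + G2(0) = 9/7 + 10/3 = 1.2857 + 3.3333 = 4.6190.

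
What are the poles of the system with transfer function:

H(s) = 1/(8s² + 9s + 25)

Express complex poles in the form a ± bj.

Discriminant = 9² - 4×8×25 = 81 - 800 = -719 < 0, so the poles are a complex conjugate pair s = (-9 ± j√719)/(2×8). Real part = -9/(2×8) = -9/16 = -0.5625; imaginary part = ±√719/(2×8) ≈ 1.6759. Poles: s = -0.5625 ± 1.6759j.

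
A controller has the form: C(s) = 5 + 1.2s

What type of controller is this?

This is a Proportional-Derivative (PD) controller.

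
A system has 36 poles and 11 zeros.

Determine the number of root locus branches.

Root locus has n branches where n = number of poles = 36.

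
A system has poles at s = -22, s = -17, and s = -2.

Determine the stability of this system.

All poles are in the left half-plane. System is stable.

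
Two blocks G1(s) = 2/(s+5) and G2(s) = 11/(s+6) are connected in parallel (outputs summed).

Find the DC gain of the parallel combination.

Parallel: G_eq = G1 + G2. DC gain = G1(0) + G2(0) = 2/5 + 11/6 = 0.4 + 1.8333 = 2.2333.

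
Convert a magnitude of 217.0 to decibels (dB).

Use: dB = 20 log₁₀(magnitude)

dB = 20 log₁₀(217.0) = 46.7 dB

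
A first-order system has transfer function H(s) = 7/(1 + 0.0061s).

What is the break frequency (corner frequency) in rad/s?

Corner frequency = 1/τ = 1/0.0061 = 163.934 rad/s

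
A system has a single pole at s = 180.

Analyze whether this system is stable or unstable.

Pole at s = 180 is in the right half-plane. Unstable.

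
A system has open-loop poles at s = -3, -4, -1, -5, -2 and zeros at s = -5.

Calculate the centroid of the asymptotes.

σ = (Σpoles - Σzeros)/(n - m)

σ = (Σpoles - Σzeros)/(n - m) = (-15 - (-5))/(5 - 1) = -10/4 = -2.5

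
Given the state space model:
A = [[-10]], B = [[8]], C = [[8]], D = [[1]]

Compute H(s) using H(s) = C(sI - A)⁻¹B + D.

(sI - A)⁻¹ = 1/(s + 10). H(s) = 8×8/(s + 10) + 1 = (s + 74)/(s + 10).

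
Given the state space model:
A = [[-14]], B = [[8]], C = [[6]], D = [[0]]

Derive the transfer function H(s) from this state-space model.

(sI - A)⁻¹ = 1/(s + 14). H(s) = 6 × 8/(s + 14) + 0 = 48/(s + 14).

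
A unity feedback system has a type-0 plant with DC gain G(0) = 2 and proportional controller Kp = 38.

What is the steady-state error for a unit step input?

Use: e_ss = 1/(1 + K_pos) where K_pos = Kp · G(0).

K_pos = Kp · G(0) = 38 × 2 = 76. e_ss = 1/(1 + 76) = 0.0130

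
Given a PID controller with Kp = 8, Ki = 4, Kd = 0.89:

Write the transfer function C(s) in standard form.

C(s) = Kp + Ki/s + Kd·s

Substituting values: C(s) = 8 + 4/s + 0.89s = (0.89s² + 8s + 4)/s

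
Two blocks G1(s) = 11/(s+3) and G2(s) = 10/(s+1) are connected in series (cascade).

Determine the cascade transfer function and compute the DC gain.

Series: multiply transfer functions. G_eq = 11/(s+3) × 10/(s+1) = 110/((s+3)(s+1)). DC gain = 110/(3×1) = 36.6667.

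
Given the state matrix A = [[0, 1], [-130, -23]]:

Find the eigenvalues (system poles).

det(A - λI) = λ² - (-23)λ + 130 = (λ - (-10))(λ - (-13)). Eigenvalues: -10, -13.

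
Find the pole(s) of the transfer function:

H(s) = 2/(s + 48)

Pole is where denominator = 0: s + 48 = 0, so s = -48.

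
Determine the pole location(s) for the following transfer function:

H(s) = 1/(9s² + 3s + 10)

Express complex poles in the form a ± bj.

Discriminant = 3² - 4×9×10 = 9 - 360 = -351 < 0, so the poles are a complex conjugate pair s = (-3 ± j√351)/(2×9). Real part = -3/(2×9) = -3/18 ≈ -0.1667; imaginary part = ±√351/(2×9) ≈ 1.0408. Poles: s = -0.1667 ± 1.0408j.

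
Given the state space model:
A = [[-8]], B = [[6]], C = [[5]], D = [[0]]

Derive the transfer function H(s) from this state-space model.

(sI - A)⁻¹ = 1/(s + 8). H(s) = 5 × 6/(s + 8) + 0 = 30/(s + 8).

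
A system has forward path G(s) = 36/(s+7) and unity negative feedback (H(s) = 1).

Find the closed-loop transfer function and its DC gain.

T(s) = G/(1+GH) = [36/(s+7)] / [1 + 36/(s+7)] = 36/(s+7+36) = 36/(s+43). DC gain = 36/43 = 0.8372.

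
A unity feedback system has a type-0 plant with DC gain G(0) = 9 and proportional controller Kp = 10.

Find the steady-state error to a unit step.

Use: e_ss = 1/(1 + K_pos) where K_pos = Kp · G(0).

K_pos = Kp · G(0) = 10 × 9 = 90. e_ss = 1/(1 + 90) = 0.0110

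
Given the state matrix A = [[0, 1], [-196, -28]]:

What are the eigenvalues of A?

det(A - λI) = λ² - (-28)λ + 196 = (λ - (-14))(λ - (-14)). Eigenvalues: -14, -14.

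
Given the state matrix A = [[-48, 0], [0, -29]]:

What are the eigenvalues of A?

For diagonal matrix, eigenvalues are diagonal entries: λ₁ = -48, λ₂ = -29.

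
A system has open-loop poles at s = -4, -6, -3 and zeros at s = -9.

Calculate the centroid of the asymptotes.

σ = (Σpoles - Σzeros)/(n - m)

σ = (Σpoles - Σzeros)/(n - m) = (-13 - (-9))/(3 - 1) = -4/2 = -2.0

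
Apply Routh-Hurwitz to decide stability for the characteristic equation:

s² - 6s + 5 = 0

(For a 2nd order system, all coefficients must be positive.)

Coefficients: 1, -6, 5. b=-6 not positive, so system is unstable.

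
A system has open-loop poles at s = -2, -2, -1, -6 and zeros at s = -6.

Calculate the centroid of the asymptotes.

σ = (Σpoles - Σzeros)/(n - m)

σ = (Σpoles - Σzeros)/(n - m) = (-11 - (-6))/(4 - 1) = -5/3 = -1.67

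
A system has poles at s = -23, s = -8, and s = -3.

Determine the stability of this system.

All poles are in the left half-plane. System is stable.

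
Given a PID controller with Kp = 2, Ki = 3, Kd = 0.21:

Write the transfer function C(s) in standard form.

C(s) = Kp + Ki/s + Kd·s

Substituting values: C(s) = 2 + 3/s + 0.21s = (0.21s² + 2s + 3)/s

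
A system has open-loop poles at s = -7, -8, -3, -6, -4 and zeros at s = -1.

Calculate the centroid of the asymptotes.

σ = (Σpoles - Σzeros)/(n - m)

σ = (Σpoles - Σzeros)/(n - m) = (-28 - (-1))/(5 - 1) = -27/4 = -6.75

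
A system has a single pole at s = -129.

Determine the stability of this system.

Pole at s = -129 is in the left half-plane. Stable.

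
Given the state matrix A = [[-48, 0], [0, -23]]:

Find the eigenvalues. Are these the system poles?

For diagonal matrix, eigenvalues are diagonal entries: λ₁ = -48, λ₂ = -23. Eigenvalues of A = system poles.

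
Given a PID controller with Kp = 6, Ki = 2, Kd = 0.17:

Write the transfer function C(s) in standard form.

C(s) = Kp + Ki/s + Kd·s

Substituting values: C(s) = 6 + 2/s + 0.17s = (0.17s² + 6s + 2)/s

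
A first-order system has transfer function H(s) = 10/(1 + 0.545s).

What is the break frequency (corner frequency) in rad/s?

Corner frequency = 1/τ = 1/0.545 = 1.835 rad/s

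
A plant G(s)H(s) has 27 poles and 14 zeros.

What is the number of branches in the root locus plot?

Root locus has n branches where n = number of poles = 27.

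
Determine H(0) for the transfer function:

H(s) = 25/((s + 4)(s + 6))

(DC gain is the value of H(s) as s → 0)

DC gain = H(0) = 25/(4 × 6) = 25/24 = 1.0417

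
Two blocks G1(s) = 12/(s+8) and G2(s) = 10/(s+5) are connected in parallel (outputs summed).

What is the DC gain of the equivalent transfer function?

Parallel: G_eq = G1 + G2. DC gain = G1(0) + G2(0) = 12/8 + 10/5 = 1.5 + 2 = 3.5.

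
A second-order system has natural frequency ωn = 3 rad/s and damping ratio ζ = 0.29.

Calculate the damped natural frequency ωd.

ωd = ωn√(1 - ζ²) = 3√(1 - 0.29²) = 2.87 rad/s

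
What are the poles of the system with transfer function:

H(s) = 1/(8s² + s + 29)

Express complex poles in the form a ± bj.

Discriminant = 1² - 4×8×29 = 1 - 928 = -927 < 0, so the poles are a complex conjugate pair s = (-1 ± j√927)/(2×8). Real part = -1/(2×8) = -1/16 = -0.0625; imaginary part = ±√927/(2×8) ≈ 1.9029. Poles: s = -0.0625 ± 1.9029j.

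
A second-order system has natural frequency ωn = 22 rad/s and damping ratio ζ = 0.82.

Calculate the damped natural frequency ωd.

ωd = ωn√(1 - ζ²) = 22√(1 - 0.82²) = 12.59 rad/s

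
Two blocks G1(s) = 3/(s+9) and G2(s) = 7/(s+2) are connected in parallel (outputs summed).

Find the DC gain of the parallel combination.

Parallel: G_eq = G1 + G2. DC gain = G1(0) + G2(0) = 3/9 + 7/2 = 0.3333 + 3.5 = 3.8333.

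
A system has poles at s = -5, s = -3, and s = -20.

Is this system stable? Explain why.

All poles are in the left half-plane. System is stable.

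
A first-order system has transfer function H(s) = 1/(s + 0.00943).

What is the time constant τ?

For H(s) = 1/(s + 1/τ), the pole is at -1/τ = -0.00943, so τ = 1/0.00943 = 106 s.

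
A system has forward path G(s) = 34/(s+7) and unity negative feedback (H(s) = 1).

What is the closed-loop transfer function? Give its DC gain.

T(s) = G/(1+GH) = [34/(s+7)] / [1 + 34/(s+7)] = 34/(s+7+34) = 34/(s+41). DC gain = 34/41 = 0.8293.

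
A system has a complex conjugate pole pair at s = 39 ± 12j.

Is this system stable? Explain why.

Real part of poles is 39 (> 0, right half-plane). Unstable.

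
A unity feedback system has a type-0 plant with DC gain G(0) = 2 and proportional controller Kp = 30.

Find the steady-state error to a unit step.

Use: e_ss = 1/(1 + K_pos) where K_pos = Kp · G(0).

K_pos = Kp · G(0) = 30 × 2 = 60. e_ss = 1/(1 + 60) = 0.0164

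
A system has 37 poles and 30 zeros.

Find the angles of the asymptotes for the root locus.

n - m = 37 - 30 = 7. Angles: θk = (2k + 1)·180°/7 = 25.71°, 77.14°, 128.57°, 180°, 231.43°, 282.86°, 334.29°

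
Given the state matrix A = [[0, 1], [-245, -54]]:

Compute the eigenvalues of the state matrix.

det(A - λI) = λ² - (-54)λ + 245 = (λ - (-5))(λ - (-49)). Eigenvalues: -5, -49.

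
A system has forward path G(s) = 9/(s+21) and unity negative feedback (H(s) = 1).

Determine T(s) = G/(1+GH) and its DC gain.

T(s) = G/(1+GH) = [9/(s+21)] / [1 + 9/(s+21)] = 9/(s+21+9) = 9/(s+30). DC gain = 9/30 = 0.3.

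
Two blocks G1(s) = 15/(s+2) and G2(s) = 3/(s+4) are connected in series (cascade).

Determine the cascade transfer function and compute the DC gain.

Series: multiply transfer functions. G_eq = 15/(s+2) × 3/(s+4) = 45/((s+2)(s+4)). DC gain = 45/(2×4) = 5.625.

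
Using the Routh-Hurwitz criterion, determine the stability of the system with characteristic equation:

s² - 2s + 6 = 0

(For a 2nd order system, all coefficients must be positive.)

Coefficients: 1, -2, 6. b=-2 not positive, so system is unstable.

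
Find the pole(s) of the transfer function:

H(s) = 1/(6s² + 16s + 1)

Discriminant = 16² - 4×6×1 = 256 - 24 = 232 > 0, so two distinct real poles. Using quadratic formula: s = (-16 ± √232)/(2×6) = (-16 ± √232)/12, with √232 ≈ 15.2315. s₁ ≈ -0.0640, s₂ ≈ -2.6026. Poles: s₁ = -0.0640, s₂ = -2.6026.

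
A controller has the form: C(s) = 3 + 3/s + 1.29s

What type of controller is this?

This is a Proportional-Integral-Derivative (PID) controller.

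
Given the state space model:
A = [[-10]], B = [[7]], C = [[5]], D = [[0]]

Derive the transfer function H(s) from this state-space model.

(sI - A)⁻¹ = 1/(s + 10). H(s) = 5 × 7/(s + 10) + 0 = 35/(s + 10).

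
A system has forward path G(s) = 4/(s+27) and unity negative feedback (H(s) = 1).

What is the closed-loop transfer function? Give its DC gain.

T(s) = G/(1+GH) = [4/(s+27)] / [1 + 4/(s+27)] = 4/(s+27+4) = 4/(s+31). DC gain = 4/31 = 0.1290.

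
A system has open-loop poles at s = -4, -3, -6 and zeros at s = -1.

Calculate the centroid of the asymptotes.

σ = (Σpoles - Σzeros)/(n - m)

σ = (Σpoles - Σzeros)/(n - m) = (-13 - (-1))/(3 - 1) = -12/2 = -6.0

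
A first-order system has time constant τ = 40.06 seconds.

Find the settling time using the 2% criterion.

For first-order system, 2% settling time ≈ 4τ = 4 × 40.06 = 160.24 s.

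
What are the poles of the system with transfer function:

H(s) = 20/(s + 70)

Pole is where denominator = 0: s + 70 = 0, so s = -70.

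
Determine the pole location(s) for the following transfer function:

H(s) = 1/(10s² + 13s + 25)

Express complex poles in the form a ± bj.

Discriminant = 13² - 4×10×25 = 169 - 1000 = -831 < 0, so the poles are a complex conjugate pair s = (-13 ± j√831)/(2×10). Real part = -13/(2×10) = -13/20 = -0.65; imaginary part = ±√831/(2×10) ≈ 1.4414. Poles: s = -0.65 ± 1.4414j.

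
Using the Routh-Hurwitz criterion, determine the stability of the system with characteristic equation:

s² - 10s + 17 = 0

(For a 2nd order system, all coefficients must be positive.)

Coefficients: 1, -10, 17. b=-10 not positive, so system is unstable.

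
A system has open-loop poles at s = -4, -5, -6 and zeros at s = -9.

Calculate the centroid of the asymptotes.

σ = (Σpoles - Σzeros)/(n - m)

σ = (Σpoles - Σzeros)/(n - m) = (-15 - (-9))/(3 - 1) = -6/2 = -3.0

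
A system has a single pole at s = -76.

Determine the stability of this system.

Pole at s = -76 is in the left half-plane. Stable.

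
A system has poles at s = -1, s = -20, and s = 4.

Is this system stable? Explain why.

Pole(s) at s = 4 are not in the left half-plane. System is unstable.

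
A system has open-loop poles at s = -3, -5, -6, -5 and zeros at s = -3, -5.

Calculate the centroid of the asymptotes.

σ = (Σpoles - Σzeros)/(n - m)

σ = (Σpoles - Σzeros)/(n - m) = (-19 - (-8))/(4 - 2) = -11/2 = -5.5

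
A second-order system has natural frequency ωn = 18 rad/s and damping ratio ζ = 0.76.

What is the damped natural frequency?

ωd = ωn√(1 - ζ²) = 18√(1 - 0.76²) = 11.7 rad/s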